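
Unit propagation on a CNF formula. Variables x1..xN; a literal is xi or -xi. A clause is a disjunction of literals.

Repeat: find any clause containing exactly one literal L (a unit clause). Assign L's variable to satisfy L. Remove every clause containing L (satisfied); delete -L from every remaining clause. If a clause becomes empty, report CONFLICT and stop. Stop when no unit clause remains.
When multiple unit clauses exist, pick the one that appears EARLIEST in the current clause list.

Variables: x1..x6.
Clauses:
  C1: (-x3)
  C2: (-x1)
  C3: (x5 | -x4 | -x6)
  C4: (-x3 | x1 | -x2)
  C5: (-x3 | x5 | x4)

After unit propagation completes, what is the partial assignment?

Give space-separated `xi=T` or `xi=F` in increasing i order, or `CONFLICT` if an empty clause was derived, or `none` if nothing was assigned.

unit clause [-3] forces x3=F; simplify:
  satisfied 3 clause(s); 2 remain; assigned so far: [3]
unit clause [-1] forces x1=F; simplify:
  satisfied 1 clause(s); 1 remain; assigned so far: [1, 3]

Answer: x1=F x3=F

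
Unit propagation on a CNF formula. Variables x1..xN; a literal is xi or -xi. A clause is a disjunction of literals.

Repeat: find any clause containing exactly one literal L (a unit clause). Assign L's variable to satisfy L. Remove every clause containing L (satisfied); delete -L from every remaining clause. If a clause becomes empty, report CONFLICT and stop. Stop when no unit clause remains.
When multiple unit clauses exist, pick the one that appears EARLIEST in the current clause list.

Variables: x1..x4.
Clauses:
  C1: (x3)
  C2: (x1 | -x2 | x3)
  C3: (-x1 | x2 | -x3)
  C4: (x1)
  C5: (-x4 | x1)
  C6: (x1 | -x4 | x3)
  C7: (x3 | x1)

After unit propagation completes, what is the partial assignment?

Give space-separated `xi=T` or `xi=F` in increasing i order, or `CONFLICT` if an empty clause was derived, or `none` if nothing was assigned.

Answer: x1=T x2=T x3=T

Derivation:
unit clause [3] forces x3=T; simplify:
  drop -3 from [-1, 2, -3] -> [-1, 2]
  satisfied 4 clause(s); 3 remain; assigned so far: [3]
unit clause [1] forces x1=T; simplify:
  drop -1 from [-1, 2] -> [2]
  satisfied 2 clause(s); 1 remain; assigned so far: [1, 3]
unit clause [2] forces x2=T; simplify:
  satisfied 1 clause(s); 0 remain; assigned so far: [1, 2, 3]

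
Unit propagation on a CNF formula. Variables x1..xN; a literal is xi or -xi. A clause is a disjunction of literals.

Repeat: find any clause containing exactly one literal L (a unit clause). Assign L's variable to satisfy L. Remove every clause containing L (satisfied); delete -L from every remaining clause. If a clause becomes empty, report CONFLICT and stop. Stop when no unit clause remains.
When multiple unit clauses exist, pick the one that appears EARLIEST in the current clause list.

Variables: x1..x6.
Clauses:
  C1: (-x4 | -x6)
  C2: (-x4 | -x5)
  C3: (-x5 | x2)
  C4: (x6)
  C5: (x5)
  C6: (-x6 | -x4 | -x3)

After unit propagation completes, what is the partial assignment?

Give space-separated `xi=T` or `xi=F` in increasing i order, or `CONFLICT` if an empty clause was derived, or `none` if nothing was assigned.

Answer: x2=T x4=F x5=T x6=T

Derivation:
unit clause [6] forces x6=T; simplify:
  drop -6 from [-4, -6] -> [-4]
  drop -6 from [-6, -4, -3] -> [-4, -3]
  satisfied 1 clause(s); 5 remain; assigned so far: [6]
unit clause [-4] forces x4=F; simplify:
  satisfied 3 clause(s); 2 remain; assigned so far: [4, 6]
unit clause [5] forces x5=T; simplify:
  drop -5 from [-5, 2] -> [2]
  satisfied 1 clause(s); 1 remain; assigned so far: [4, 5, 6]
unit clause [2] forces x2=T; simplify:
  satisfied 1 clause(s); 0 remain; assigned so far: [2, 4, 5, 6]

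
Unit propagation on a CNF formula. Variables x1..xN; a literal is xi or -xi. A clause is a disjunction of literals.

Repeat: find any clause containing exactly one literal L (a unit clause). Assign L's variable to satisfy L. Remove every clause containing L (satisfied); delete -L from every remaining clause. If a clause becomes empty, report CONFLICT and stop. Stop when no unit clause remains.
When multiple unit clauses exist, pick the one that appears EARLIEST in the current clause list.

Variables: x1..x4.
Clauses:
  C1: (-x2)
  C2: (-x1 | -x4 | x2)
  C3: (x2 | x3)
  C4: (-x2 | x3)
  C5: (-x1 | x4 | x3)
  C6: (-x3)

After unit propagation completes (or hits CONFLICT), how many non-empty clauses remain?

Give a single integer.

unit clause [-2] forces x2=F; simplify:
  drop 2 from [-1, -4, 2] -> [-1, -4]
  drop 2 from [2, 3] -> [3]
  satisfied 2 clause(s); 4 remain; assigned so far: [2]
unit clause [3] forces x3=T; simplify:
  drop -3 from [-3] -> [] (empty!)
  satisfied 2 clause(s); 2 remain; assigned so far: [2, 3]
CONFLICT (empty clause)

Answer: 1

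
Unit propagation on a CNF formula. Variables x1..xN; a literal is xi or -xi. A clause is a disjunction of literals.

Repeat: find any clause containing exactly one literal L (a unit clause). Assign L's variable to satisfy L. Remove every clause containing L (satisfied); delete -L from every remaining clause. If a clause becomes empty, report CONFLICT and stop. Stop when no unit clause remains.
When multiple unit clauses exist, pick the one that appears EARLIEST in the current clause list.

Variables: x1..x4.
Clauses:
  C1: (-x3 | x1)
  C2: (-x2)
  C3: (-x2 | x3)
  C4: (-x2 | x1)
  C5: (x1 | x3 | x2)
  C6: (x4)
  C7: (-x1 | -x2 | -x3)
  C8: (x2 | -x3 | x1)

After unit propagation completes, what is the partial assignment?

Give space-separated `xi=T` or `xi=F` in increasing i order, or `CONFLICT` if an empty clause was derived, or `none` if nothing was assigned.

unit clause [-2] forces x2=F; simplify:
  drop 2 from [1, 3, 2] -> [1, 3]
  drop 2 from [2, -3, 1] -> [-3, 1]
  satisfied 4 clause(s); 4 remain; assigned so far: [2]
unit clause [4] forces x4=T; simplify:
  satisfied 1 clause(s); 3 remain; assigned so far: [2, 4]

Answer: x2=F x4=T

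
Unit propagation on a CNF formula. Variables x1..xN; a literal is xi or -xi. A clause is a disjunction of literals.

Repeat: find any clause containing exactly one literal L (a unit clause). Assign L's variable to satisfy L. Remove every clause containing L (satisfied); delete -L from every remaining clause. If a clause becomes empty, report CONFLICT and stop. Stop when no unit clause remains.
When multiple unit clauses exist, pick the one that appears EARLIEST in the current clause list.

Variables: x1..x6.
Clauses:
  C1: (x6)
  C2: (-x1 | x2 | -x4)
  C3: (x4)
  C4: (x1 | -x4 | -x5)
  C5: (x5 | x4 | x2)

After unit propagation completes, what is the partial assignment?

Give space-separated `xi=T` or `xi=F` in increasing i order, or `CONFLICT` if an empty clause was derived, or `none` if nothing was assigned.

Answer: x4=T x6=T

Derivation:
unit clause [6] forces x6=T; simplify:
  satisfied 1 clause(s); 4 remain; assigned so far: [6]
unit clause [4] forces x4=T; simplify:
  drop -4 from [-1, 2, -4] -> [-1, 2]
  drop -4 from [1, -4, -5] -> [1, -5]
  satisfied 2 clause(s); 2 remain; assigned so far: [4, 6]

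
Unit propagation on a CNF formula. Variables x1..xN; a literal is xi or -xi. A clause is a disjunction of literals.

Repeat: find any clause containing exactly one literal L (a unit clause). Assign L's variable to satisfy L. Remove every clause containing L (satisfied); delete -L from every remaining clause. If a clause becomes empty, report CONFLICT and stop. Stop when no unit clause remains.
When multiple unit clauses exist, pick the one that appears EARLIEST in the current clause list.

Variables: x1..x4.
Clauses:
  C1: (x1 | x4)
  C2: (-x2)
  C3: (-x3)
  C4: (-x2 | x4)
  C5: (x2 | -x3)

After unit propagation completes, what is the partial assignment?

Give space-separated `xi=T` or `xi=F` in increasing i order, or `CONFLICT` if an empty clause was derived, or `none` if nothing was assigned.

unit clause [-2] forces x2=F; simplify:
  drop 2 from [2, -3] -> [-3]
  satisfied 2 clause(s); 3 remain; assigned so far: [2]
unit clause [-3] forces x3=F; simplify:
  satisfied 2 clause(s); 1 remain; assigned so far: [2, 3]

Answer: x2=F x3=F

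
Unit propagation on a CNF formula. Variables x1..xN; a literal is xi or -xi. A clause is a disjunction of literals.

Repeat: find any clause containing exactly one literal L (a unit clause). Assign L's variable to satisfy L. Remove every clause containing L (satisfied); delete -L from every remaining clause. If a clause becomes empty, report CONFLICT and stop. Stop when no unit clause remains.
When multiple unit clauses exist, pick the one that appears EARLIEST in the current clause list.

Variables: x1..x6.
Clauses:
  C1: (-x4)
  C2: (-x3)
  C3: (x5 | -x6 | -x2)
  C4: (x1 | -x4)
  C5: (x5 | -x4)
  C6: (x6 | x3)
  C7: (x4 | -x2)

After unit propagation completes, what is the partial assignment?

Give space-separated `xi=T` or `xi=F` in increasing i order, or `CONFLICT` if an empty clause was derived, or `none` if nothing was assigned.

Answer: x2=F x3=F x4=F x6=T

Derivation:
unit clause [-4] forces x4=F; simplify:
  drop 4 from [4, -2] -> [-2]
  satisfied 3 clause(s); 4 remain; assigned so far: [4]
unit clause [-3] forces x3=F; simplify:
  drop 3 from [6, 3] -> [6]
  satisfied 1 clause(s); 3 remain; assigned so far: [3, 4]
unit clause [6] forces x6=T; simplify:
  drop -6 from [5, -6, -2] -> [5, -2]
  satisfied 1 clause(s); 2 remain; assigned so far: [3, 4, 6]
unit clause [-2] forces x2=F; simplify:
  satisfied 2 clause(s); 0 remain; assigned so far: [2, 3, 4, 6]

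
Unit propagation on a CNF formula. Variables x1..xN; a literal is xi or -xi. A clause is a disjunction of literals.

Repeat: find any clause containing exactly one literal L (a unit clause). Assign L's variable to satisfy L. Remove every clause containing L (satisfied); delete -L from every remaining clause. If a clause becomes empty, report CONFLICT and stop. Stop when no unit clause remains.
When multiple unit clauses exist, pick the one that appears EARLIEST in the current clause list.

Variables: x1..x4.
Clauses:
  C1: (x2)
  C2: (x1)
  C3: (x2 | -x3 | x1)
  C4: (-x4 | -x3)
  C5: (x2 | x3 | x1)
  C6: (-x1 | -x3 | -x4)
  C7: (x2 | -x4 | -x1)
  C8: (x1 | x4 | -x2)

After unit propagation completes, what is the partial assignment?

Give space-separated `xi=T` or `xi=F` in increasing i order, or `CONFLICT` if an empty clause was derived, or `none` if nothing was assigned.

Answer: x1=T x2=T

Derivation:
unit clause [2] forces x2=T; simplify:
  drop -2 from [1, 4, -2] -> [1, 4]
  satisfied 4 clause(s); 4 remain; assigned so far: [2]
unit clause [1] forces x1=T; simplify:
  drop -1 from [-1, -3, -4] -> [-3, -4]
  satisfied 2 clause(s); 2 remain; assigned so far: [1, 2]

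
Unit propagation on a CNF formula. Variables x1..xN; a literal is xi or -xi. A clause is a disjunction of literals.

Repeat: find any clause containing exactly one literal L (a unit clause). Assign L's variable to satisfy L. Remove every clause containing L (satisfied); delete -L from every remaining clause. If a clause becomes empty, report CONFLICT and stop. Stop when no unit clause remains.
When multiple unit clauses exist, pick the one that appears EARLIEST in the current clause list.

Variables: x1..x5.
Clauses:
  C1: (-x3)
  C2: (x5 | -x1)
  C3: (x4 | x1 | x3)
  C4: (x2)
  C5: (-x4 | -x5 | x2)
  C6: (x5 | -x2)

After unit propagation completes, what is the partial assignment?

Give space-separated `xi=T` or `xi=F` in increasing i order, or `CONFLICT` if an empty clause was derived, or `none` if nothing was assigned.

unit clause [-3] forces x3=F; simplify:
  drop 3 from [4, 1, 3] -> [4, 1]
  satisfied 1 clause(s); 5 remain; assigned so far: [3]
unit clause [2] forces x2=T; simplify:
  drop -2 from [5, -2] -> [5]
  satisfied 2 clause(s); 3 remain; assigned so far: [2, 3]
unit clause [5] forces x5=T; simplify:
  satisfied 2 clause(s); 1 remain; assigned so far: [2, 3, 5]

Answer: x2=T x3=F x5=T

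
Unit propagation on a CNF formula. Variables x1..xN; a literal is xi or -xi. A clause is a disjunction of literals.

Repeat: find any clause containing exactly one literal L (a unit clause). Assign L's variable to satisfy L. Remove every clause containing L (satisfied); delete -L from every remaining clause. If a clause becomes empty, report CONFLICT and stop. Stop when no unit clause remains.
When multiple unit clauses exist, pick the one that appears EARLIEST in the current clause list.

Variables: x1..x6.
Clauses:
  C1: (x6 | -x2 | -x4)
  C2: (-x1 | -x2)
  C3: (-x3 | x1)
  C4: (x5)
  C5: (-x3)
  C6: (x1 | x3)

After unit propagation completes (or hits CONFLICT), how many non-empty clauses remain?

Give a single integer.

Answer: 0

Derivation:
unit clause [5] forces x5=T; simplify:
  satisfied 1 clause(s); 5 remain; assigned so far: [5]
unit clause [-3] forces x3=F; simplify:
  drop 3 from [1, 3] -> [1]
  satisfied 2 clause(s); 3 remain; assigned so far: [3, 5]
unit clause [1] forces x1=T; simplify:
  drop -1 from [-1, -2] -> [-2]
  satisfied 1 clause(s); 2 remain; assigned so far: [1, 3, 5]
unit clause [-2] forces x2=F; simplify:
  satisfied 2 clause(s); 0 remain; assigned so far: [1, 2, 3, 5]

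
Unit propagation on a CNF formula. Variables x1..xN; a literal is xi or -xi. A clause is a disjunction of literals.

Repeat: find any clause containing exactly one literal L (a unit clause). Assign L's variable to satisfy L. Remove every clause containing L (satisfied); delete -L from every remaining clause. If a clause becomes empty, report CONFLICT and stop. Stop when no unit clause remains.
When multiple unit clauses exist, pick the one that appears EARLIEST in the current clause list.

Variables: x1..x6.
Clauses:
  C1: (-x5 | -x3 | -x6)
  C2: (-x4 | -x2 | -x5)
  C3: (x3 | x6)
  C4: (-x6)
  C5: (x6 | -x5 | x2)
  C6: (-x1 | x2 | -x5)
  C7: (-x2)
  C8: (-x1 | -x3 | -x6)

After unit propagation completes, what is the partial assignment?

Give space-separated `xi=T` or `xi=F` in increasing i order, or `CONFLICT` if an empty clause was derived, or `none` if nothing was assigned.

Answer: x2=F x3=T x5=F x6=F

Derivation:
unit clause [-6] forces x6=F; simplify:
  drop 6 from [3, 6] -> [3]
  drop 6 from [6, -5, 2] -> [-5, 2]
  satisfied 3 clause(s); 5 remain; assigned so far: [6]
unit clause [3] forces x3=T; simplify:
  satisfied 1 clause(s); 4 remain; assigned so far: [3, 6]
unit clause [-2] forces x2=F; simplify:
  drop 2 from [-5, 2] -> [-5]
  drop 2 from [-1, 2, -5] -> [-1, -5]
  satisfied 2 clause(s); 2 remain; assigned so far: [2, 3, 6]
unit clause [-5] forces x5=F; simplify:
  satisfied 2 clause(s); 0 remain; assigned so far: [2, 3, 5, 6]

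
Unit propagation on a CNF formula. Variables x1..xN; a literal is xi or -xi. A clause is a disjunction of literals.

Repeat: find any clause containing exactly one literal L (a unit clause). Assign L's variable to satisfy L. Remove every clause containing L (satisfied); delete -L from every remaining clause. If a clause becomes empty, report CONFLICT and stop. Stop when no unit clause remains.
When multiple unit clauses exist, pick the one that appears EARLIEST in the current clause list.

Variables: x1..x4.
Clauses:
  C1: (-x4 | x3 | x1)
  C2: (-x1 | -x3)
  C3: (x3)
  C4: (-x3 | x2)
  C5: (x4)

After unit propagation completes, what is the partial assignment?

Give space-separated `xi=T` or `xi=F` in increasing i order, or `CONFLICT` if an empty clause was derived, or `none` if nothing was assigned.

unit clause [3] forces x3=T; simplify:
  drop -3 from [-1, -3] -> [-1]
  drop -3 from [-3, 2] -> [2]
  satisfied 2 clause(s); 3 remain; assigned so far: [3]
unit clause [-1] forces x1=F; simplify:
  satisfied 1 clause(s); 2 remain; assigned so far: [1, 3]
unit clause [2] forces x2=T; simplify:
  satisfied 1 clause(s); 1 remain; assigned so far: [1, 2, 3]
unit clause [4] forces x4=T; simplify:
  satisfied 1 clause(s); 0 remain; assigned so far: [1, 2, 3, 4]

Answer: x1=F x2=T x3=T x4=T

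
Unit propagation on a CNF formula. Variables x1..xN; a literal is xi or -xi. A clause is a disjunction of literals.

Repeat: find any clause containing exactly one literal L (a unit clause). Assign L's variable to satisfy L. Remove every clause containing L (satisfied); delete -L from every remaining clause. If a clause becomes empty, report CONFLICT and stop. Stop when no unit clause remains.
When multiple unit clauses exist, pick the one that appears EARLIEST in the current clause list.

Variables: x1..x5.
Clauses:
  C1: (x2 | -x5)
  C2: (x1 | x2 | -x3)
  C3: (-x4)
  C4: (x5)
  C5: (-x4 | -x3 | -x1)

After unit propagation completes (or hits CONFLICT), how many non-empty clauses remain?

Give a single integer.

Answer: 0

Derivation:
unit clause [-4] forces x4=F; simplify:
  satisfied 2 clause(s); 3 remain; assigned so far: [4]
unit clause [5] forces x5=T; simplify:
  drop -5 from [2, -5] -> [2]
  satisfied 1 clause(s); 2 remain; assigned so far: [4, 5]
unit clause [2] forces x2=T; simplify:
  satisfied 2 clause(s); 0 remain; assigned so far: [2, 4, 5]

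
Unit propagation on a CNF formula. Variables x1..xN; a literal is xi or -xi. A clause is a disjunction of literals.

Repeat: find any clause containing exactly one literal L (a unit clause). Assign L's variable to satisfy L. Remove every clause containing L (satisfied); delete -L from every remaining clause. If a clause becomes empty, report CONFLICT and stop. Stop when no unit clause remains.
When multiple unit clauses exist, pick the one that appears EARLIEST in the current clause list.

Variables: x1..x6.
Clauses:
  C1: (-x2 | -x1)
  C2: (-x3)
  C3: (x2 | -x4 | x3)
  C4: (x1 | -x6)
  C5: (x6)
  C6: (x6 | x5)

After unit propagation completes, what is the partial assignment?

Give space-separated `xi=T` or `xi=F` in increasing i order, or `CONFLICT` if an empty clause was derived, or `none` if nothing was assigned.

Answer: x1=T x2=F x3=F x4=F x6=T

Derivation:
unit clause [-3] forces x3=F; simplify:
  drop 3 from [2, -4, 3] -> [2, -4]
  satisfied 1 clause(s); 5 remain; assigned so far: [3]
unit clause [6] forces x6=T; simplify:
  drop -6 from [1, -6] -> [1]
  satisfied 2 clause(s); 3 remain; assigned so far: [3, 6]
unit clause [1] forces x1=T; simplify:
  drop -1 from [-2, -1] -> [-2]
  satisfied 1 clause(s); 2 remain; assigned so far: [1, 3, 6]
unit clause [-2] forces x2=F; simplify:
  drop 2 from [2, -4] -> [-4]
  satisfied 1 clause(s); 1 remain; assigned so far: [1, 2, 3, 6]
unit clause [-4] forces x4=F; simplify:
  satisfied 1 clause(s); 0 remain; assigned so far: [1, 2, 3, 4, 6]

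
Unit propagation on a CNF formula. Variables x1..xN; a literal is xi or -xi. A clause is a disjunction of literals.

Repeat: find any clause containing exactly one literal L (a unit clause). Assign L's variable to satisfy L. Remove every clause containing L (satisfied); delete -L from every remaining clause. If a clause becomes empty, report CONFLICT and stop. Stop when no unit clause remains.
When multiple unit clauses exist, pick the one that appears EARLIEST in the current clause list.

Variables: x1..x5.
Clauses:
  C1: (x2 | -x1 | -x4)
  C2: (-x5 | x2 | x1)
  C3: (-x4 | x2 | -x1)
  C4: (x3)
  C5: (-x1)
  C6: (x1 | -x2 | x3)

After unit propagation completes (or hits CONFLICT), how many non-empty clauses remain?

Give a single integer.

Answer: 1

Derivation:
unit clause [3] forces x3=T; simplify:
  satisfied 2 clause(s); 4 remain; assigned so far: [3]
unit clause [-1] forces x1=F; simplify:
  drop 1 from [-5, 2, 1] -> [-5, 2]
  satisfied 3 clause(s); 1 remain; assigned so far: [1, 3]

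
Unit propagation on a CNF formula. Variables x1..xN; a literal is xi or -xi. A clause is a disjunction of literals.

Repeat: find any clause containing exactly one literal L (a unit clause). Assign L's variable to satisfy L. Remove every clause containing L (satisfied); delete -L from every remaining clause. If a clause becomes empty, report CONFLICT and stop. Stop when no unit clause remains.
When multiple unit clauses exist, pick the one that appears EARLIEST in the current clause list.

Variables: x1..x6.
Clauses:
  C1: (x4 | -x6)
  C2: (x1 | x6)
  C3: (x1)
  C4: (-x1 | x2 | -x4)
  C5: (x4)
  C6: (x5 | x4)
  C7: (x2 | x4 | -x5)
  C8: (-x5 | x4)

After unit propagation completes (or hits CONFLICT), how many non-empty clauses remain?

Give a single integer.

Answer: 0

Derivation:
unit clause [1] forces x1=T; simplify:
  drop -1 from [-1, 2, -4] -> [2, -4]
  satisfied 2 clause(s); 6 remain; assigned so far: [1]
unit clause [4] forces x4=T; simplify:
  drop -4 from [2, -4] -> [2]
  satisfied 5 clause(s); 1 remain; assigned so far: [1, 4]
unit clause [2] forces x2=T; simplify:
  satisfied 1 clause(s); 0 remain; assigned so far: [1, 2, 4]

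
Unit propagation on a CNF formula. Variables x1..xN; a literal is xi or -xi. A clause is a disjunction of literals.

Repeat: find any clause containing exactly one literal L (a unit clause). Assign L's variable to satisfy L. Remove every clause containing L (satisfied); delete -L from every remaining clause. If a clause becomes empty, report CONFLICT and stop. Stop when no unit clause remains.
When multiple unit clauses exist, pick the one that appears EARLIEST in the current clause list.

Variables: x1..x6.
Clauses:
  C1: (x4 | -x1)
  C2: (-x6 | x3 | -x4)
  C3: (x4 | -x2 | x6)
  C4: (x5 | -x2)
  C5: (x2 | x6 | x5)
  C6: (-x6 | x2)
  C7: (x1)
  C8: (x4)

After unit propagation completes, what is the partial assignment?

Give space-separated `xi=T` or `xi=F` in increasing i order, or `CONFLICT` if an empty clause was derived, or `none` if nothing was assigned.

unit clause [1] forces x1=T; simplify:
  drop -1 from [4, -1] -> [4]
  satisfied 1 clause(s); 7 remain; assigned so far: [1]
unit clause [4] forces x4=T; simplify:
  drop -4 from [-6, 3, -4] -> [-6, 3]
  satisfied 3 clause(s); 4 remain; assigned so far: [1, 4]

Answer: x1=T x4=T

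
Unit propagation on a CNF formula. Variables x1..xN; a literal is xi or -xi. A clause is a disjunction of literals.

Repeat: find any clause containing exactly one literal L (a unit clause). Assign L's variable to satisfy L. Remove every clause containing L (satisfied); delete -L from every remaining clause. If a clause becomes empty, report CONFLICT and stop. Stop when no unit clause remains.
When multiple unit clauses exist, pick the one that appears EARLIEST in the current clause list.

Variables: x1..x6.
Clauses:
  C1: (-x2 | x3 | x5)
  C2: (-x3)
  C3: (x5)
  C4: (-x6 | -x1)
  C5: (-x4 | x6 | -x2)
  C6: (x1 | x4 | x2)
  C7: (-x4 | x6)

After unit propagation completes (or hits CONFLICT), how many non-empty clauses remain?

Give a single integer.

Answer: 4

Derivation:
unit clause [-3] forces x3=F; simplify:
  drop 3 from [-2, 3, 5] -> [-2, 5]
  satisfied 1 clause(s); 6 remain; assigned so far: [3]
unit clause [5] forces x5=T; simplify:
  satisfied 2 clause(s); 4 remain; assigned so far: [3, 5]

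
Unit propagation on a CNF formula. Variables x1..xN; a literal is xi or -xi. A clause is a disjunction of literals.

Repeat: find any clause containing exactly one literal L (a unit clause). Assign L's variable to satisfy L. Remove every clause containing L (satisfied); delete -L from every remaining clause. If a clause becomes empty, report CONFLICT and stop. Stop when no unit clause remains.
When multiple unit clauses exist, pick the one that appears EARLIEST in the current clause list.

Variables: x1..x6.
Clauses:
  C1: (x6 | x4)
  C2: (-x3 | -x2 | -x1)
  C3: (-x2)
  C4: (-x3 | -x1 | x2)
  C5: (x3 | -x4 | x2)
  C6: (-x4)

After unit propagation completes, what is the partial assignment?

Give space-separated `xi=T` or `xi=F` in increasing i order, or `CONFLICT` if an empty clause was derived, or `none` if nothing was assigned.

Answer: x2=F x4=F x6=T

Derivation:
unit clause [-2] forces x2=F; simplify:
  drop 2 from [-3, -1, 2] -> [-3, -1]
  drop 2 from [3, -4, 2] -> [3, -4]
  satisfied 2 clause(s); 4 remain; assigned so far: [2]
unit clause [-4] forces x4=F; simplify:
  drop 4 from [6, 4] -> [6]
  satisfied 2 clause(s); 2 remain; assigned so far: [2, 4]
unit clause [6] forces x6=T; simplify:
  satisfied 1 clause(s); 1 remain; assigned so far: [2, 4, 6]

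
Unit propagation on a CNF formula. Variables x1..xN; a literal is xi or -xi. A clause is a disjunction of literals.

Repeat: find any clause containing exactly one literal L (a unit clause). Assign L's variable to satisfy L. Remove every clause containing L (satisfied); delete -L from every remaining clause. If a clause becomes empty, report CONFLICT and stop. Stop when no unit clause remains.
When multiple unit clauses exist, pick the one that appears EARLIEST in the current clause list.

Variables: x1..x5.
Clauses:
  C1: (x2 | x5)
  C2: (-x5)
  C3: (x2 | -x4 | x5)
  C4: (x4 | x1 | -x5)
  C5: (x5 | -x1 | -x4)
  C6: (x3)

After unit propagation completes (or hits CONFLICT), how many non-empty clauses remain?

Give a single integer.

unit clause [-5] forces x5=F; simplify:
  drop 5 from [2, 5] -> [2]
  drop 5 from [2, -4, 5] -> [2, -4]
  drop 5 from [5, -1, -4] -> [-1, -4]
  satisfied 2 clause(s); 4 remain; assigned so far: [5]
unit clause [2] forces x2=T; simplify:
  satisfied 2 clause(s); 2 remain; assigned so far: [2, 5]
unit clause [3] forces x3=T; simplify:
  satisfied 1 clause(s); 1 remain; assigned so far: [2, 3, 5]

Answer: 1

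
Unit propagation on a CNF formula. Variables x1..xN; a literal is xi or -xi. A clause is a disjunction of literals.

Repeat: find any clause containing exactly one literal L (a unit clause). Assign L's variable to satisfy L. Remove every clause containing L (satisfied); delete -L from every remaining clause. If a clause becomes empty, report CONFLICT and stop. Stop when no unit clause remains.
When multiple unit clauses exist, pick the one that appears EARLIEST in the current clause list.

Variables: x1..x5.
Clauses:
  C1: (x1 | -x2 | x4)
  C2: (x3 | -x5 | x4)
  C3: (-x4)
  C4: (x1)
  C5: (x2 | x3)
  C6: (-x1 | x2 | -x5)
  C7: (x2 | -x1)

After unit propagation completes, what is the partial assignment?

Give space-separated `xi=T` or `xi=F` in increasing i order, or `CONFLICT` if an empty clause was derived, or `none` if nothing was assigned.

Answer: x1=T x2=T x4=F

Derivation:
unit clause [-4] forces x4=F; simplify:
  drop 4 from [1, -2, 4] -> [1, -2]
  drop 4 from [3, -5, 4] -> [3, -5]
  satisfied 1 clause(s); 6 remain; assigned so far: [4]
unit clause [1] forces x1=T; simplify:
  drop -1 from [-1, 2, -5] -> [2, -5]
  drop -1 from [2, -1] -> [2]
  satisfied 2 clause(s); 4 remain; assigned so far: [1, 4]
unit clause [2] forces x2=T; simplify:
  satisfied 3 clause(s); 1 remain; assigned so far: [1, 2, 4]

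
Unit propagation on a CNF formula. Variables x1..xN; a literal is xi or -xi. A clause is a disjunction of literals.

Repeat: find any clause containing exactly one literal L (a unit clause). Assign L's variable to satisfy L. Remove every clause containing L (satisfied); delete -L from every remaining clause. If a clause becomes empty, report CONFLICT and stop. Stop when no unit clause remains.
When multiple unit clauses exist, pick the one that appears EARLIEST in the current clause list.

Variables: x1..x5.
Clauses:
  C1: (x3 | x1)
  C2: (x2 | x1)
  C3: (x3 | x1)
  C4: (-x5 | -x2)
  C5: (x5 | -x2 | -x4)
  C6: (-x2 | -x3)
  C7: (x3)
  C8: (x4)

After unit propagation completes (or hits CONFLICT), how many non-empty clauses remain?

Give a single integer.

unit clause [3] forces x3=T; simplify:
  drop -3 from [-2, -3] -> [-2]
  satisfied 3 clause(s); 5 remain; assigned so far: [3]
unit clause [-2] forces x2=F; simplify:
  drop 2 from [2, 1] -> [1]
  satisfied 3 clause(s); 2 remain; assigned so far: [2, 3]
unit clause [1] forces x1=T; simplify:
  satisfied 1 clause(s); 1 remain; assigned so far: [1, 2, 3]
unit clause [4] forces x4=T; simplify:
  satisfied 1 clause(s); 0 remain; assigned so far: [1, 2, 3, 4]

Answer: 0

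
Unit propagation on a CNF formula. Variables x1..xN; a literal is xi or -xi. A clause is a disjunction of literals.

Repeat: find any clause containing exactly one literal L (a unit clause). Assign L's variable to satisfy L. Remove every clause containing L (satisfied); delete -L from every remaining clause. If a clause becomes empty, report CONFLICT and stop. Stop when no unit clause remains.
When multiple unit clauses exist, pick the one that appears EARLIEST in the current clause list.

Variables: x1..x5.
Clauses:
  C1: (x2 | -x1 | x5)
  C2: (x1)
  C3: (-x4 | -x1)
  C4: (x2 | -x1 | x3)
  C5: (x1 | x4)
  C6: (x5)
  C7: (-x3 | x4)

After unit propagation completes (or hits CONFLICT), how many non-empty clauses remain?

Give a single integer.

unit clause [1] forces x1=T; simplify:
  drop -1 from [2, -1, 5] -> [2, 5]
  drop -1 from [-4, -1] -> [-4]
  drop -1 from [2, -1, 3] -> [2, 3]
  satisfied 2 clause(s); 5 remain; assigned so far: [1]
unit clause [-4] forces x4=F; simplify:
  drop 4 from [-3, 4] -> [-3]
  satisfied 1 clause(s); 4 remain; assigned so far: [1, 4]
unit clause [5] forces x5=T; simplify:
  satisfied 2 clause(s); 2 remain; assigned so far: [1, 4, 5]
unit clause [-3] forces x3=F; simplify:
  drop 3 from [2, 3] -> [2]
  satisfied 1 clause(s); 1 remain; assigned so far: [1, 3, 4, 5]
unit clause [2] forces x2=T; simplify:
  satisfied 1 clause(s); 0 remain; assigned so far: [1, 2, 3, 4, 5]

Answer: 0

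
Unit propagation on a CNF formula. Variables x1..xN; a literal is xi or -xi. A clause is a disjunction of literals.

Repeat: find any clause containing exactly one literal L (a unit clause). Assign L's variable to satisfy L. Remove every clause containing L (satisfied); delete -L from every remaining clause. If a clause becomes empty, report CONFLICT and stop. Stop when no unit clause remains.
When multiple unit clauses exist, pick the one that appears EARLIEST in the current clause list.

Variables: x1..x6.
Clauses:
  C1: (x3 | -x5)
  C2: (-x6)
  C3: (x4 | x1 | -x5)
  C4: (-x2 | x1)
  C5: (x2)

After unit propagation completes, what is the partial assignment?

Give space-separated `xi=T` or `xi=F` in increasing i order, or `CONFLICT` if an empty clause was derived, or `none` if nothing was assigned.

Answer: x1=T x2=T x6=F

Derivation:
unit clause [-6] forces x6=F; simplify:
  satisfied 1 clause(s); 4 remain; assigned so far: [6]
unit clause [2] forces x2=T; simplify:
  drop -2 from [-2, 1] -> [1]
  satisfied 1 clause(s); 3 remain; assigned so far: [2, 6]
unit clause [1] forces x1=T; simplify:
  satisfied 2 clause(s); 1 remain; assigned so far: [1, 2, 6]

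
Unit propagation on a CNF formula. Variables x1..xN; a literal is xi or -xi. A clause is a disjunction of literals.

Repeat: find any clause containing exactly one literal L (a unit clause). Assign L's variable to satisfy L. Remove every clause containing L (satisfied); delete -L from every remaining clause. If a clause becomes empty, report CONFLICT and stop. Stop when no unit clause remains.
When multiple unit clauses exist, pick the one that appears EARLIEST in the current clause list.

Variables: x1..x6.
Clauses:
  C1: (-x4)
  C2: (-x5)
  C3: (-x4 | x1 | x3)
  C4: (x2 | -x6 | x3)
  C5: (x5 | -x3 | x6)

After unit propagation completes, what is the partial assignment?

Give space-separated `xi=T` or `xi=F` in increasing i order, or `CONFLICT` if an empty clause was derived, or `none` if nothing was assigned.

Answer: x4=F x5=F

Derivation:
unit clause [-4] forces x4=F; simplify:
  satisfied 2 clause(s); 3 remain; assigned so far: [4]
unit clause [-5] forces x5=F; simplify:
  drop 5 from [5, -3, 6] -> [-3, 6]
  satisfied 1 clause(s); 2 remain; assigned so far: [4, 5]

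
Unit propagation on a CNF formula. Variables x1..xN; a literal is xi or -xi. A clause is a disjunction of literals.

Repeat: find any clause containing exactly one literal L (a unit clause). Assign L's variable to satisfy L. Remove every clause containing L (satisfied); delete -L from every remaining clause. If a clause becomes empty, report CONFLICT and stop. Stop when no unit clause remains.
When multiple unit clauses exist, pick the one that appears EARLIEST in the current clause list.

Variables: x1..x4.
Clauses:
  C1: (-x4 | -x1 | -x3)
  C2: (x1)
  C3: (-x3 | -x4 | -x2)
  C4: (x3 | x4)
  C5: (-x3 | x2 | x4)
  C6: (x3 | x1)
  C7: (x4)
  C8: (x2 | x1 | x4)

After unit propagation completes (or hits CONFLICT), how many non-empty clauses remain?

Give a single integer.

Answer: 0

Derivation:
unit clause [1] forces x1=T; simplify:
  drop -1 from [-4, -1, -3] -> [-4, -3]
  satisfied 3 clause(s); 5 remain; assigned so far: [1]
unit clause [4] forces x4=T; simplify:
  drop -4 from [-4, -3] -> [-3]
  drop -4 from [-3, -4, -2] -> [-3, -2]
  satisfied 3 clause(s); 2 remain; assigned so far: [1, 4]
unit clause [-3] forces x3=F; simplify:
  satisfied 2 clause(s); 0 remain; assigned so far: [1, 3, 4]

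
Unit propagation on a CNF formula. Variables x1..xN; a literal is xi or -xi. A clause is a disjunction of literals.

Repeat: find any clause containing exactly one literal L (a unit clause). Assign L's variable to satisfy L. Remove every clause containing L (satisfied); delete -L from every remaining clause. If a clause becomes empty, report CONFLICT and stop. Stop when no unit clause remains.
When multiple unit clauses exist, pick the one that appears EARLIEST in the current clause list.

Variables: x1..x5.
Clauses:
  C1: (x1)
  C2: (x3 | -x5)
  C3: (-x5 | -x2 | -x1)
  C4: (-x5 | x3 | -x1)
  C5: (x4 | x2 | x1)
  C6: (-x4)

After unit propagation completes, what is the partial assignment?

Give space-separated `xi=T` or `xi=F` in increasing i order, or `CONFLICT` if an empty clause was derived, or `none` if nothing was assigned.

Answer: x1=T x4=F

Derivation:
unit clause [1] forces x1=T; simplify:
  drop -1 from [-5, -2, -1] -> [-5, -2]
  drop -1 from [-5, 3, -1] -> [-5, 3]
  satisfied 2 clause(s); 4 remain; assigned so far: [1]
unit clause [-4] forces x4=F; simplify:
  satisfied 1 clause(s); 3 remain; assigned so far: [1, 4]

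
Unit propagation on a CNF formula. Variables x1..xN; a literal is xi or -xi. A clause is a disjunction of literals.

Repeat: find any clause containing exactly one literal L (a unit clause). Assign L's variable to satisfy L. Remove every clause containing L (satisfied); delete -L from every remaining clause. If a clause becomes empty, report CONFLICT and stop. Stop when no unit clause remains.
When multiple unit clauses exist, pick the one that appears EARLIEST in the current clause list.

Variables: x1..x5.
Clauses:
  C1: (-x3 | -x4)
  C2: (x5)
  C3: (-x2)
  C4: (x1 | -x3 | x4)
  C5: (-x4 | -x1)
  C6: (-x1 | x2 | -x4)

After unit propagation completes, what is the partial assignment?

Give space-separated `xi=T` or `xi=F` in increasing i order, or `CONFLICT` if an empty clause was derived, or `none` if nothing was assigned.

unit clause [5] forces x5=T; simplify:
  satisfied 1 clause(s); 5 remain; assigned so far: [5]
unit clause [-2] forces x2=F; simplify:
  drop 2 from [-1, 2, -4] -> [-1, -4]
  satisfied 1 clause(s); 4 remain; assigned so far: [2, 5]

Answer: x2=F x5=T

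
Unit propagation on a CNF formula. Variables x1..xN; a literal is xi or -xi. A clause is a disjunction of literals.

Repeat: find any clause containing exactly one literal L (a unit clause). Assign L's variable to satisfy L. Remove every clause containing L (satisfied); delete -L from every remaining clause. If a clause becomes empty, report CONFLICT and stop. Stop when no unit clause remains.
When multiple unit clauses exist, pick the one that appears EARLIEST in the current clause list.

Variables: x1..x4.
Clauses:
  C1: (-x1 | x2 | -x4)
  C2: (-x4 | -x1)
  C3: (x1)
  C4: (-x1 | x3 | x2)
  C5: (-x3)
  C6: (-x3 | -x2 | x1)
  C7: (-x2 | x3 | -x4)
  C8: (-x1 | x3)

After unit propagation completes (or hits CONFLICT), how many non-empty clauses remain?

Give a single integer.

unit clause [1] forces x1=T; simplify:
  drop -1 from [-1, 2, -4] -> [2, -4]
  drop -1 from [-4, -1] -> [-4]
  drop -1 from [-1, 3, 2] -> [3, 2]
  drop -1 from [-1, 3] -> [3]
  satisfied 2 clause(s); 6 remain; assigned so far: [1]
unit clause [-4] forces x4=F; simplify:
  satisfied 3 clause(s); 3 remain; assigned so far: [1, 4]
unit clause [-3] forces x3=F; simplify:
  drop 3 from [3, 2] -> [2]
  drop 3 from [3] -> [] (empty!)
  satisfied 1 clause(s); 2 remain; assigned so far: [1, 3, 4]
CONFLICT (empty clause)

Answer: 1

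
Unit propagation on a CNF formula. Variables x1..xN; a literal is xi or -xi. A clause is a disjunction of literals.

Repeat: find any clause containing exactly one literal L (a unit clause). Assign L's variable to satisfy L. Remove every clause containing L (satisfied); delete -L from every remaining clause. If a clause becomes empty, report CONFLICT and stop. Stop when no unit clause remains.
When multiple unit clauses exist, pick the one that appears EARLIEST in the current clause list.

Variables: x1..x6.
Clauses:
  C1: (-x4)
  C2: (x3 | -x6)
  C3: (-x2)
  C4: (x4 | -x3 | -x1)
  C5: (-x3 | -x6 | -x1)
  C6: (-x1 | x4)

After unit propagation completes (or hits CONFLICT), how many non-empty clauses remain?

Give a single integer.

unit clause [-4] forces x4=F; simplify:
  drop 4 from [4, -3, -1] -> [-3, -1]
  drop 4 from [-1, 4] -> [-1]
  satisfied 1 clause(s); 5 remain; assigned so far: [4]
unit clause [-2] forces x2=F; simplify:
  satisfied 1 clause(s); 4 remain; assigned so far: [2, 4]
unit clause [-1] forces x1=F; simplify:
  satisfied 3 clause(s); 1 remain; assigned so far: [1, 2, 4]

Answer: 1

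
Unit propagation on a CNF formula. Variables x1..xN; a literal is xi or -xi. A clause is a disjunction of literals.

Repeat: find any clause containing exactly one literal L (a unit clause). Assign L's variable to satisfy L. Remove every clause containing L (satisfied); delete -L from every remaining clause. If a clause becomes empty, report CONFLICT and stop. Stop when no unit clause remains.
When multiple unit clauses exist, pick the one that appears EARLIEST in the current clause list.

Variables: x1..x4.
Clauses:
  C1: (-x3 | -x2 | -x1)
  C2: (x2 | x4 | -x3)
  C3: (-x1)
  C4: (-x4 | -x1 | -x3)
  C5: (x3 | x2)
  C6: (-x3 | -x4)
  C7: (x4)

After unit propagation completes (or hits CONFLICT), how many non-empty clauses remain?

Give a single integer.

Answer: 0

Derivation:
unit clause [-1] forces x1=F; simplify:
  satisfied 3 clause(s); 4 remain; assigned so far: [1]
unit clause [4] forces x4=T; simplify:
  drop -4 from [-3, -4] -> [-3]
  satisfied 2 clause(s); 2 remain; assigned so far: [1, 4]
unit clause [-3] forces x3=F; simplify:
  drop 3 from [3, 2] -> [2]
  satisfied 1 clause(s); 1 remain; assigned so far: [1, 3, 4]
unit clause [2] forces x2=T; simplify:
  satisfied 1 clause(s); 0 remain; assigned so far: [1, 2, 3, 4]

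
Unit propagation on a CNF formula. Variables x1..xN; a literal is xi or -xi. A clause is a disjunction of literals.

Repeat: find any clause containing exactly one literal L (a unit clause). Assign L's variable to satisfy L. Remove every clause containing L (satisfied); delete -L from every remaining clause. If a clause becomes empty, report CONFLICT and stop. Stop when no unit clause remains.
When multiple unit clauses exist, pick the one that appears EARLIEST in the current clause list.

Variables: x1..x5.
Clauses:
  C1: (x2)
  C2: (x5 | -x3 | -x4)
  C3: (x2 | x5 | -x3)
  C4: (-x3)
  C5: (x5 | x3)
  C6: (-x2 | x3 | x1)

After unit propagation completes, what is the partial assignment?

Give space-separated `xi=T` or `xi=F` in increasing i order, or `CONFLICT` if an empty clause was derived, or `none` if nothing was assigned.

unit clause [2] forces x2=T; simplify:
  drop -2 from [-2, 3, 1] -> [3, 1]
  satisfied 2 clause(s); 4 remain; assigned so far: [2]
unit clause [-3] forces x3=F; simplify:
  drop 3 from [5, 3] -> [5]
  drop 3 from [3, 1] -> [1]
  satisfied 2 clause(s); 2 remain; assigned so far: [2, 3]
unit clause [5] forces x5=T; simplify:
  satisfied 1 clause(s); 1 remain; assigned so far: [2, 3, 5]
unit clause [1] forces x1=T; simplify:
  satisfied 1 clause(s); 0 remain; assigned so far: [1, 2, 3, 5]

Answer: x1=T x2=T x3=F x5=T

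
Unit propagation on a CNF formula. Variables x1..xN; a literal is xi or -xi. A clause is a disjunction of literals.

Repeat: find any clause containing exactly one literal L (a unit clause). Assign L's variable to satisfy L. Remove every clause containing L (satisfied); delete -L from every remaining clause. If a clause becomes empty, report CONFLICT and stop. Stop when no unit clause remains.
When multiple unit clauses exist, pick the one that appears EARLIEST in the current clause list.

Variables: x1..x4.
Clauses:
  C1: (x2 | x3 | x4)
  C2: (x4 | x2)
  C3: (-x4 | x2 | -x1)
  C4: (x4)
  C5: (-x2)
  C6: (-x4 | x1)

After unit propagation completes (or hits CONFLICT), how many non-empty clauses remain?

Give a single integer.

unit clause [4] forces x4=T; simplify:
  drop -4 from [-4, 2, -1] -> [2, -1]
  drop -4 from [-4, 1] -> [1]
  satisfied 3 clause(s); 3 remain; assigned so far: [4]
unit clause [-2] forces x2=F; simplify:
  drop 2 from [2, -1] -> [-1]
  satisfied 1 clause(s); 2 remain; assigned so far: [2, 4]
unit clause [-1] forces x1=F; simplify:
  drop 1 from [1] -> [] (empty!)
  satisfied 1 clause(s); 1 remain; assigned so far: [1, 2, 4]
CONFLICT (empty clause)

Answer: 0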